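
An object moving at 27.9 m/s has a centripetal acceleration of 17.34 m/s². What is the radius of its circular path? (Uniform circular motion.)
r = v²/a_c = 27.9²/17.34 = 44.89 m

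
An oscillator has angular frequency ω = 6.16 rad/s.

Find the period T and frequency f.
T = 2π/ω = 2π/6.16 = 1.02 s; f = ω/2π = 0.9804 Hz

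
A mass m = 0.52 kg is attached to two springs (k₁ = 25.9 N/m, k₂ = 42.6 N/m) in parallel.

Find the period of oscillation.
k_eq = k₁+k₂ = 68.5 N/m
T = 2π√(m/k_eq) = 2π√(0.52/68.5) = 0.5474 s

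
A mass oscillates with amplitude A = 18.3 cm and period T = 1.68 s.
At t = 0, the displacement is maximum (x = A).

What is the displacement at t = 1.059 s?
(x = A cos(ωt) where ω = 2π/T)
ω = 2π/T = 2π/1.68 = 3.74 rad/s
x = A cos(ωt) = 18.3×cos(3.74×1.059) = -12.5 cm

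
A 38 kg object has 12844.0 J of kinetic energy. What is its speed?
KE = ½mv² → v = √(2KE/m) = √(2×12844.0/38) = 26.0 m/s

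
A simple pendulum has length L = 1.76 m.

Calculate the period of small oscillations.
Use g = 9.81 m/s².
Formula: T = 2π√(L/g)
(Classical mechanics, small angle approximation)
T = 2π√(L/g) = 2π√(1.76/9.81) = 2.661 s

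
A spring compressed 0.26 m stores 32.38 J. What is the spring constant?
PE = ½kx² → k = 2PE/x² = 2×32.38/0.26² = 958.0 N/m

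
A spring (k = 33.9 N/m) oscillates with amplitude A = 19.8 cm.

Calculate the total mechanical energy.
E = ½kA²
E = ½kA² = ½×33.9×(0.198)² = 0.6645 J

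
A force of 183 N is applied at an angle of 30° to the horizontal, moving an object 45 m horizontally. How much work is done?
W = Fd cosθ = 183×45×cos(30°) = 7131.7 J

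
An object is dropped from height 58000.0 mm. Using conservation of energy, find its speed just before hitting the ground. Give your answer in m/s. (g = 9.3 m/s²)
mgh = ½mv² → v = √(2gh) = √(2×9.3×58) = 32.85 m/s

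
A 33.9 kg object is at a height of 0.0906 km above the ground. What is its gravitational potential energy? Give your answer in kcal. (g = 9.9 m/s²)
PE = mgh = 33.9 kg × 9.9 m/s² × 90.6 m = 3.041e+04 J = 7.267 kcal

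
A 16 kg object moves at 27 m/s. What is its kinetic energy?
KE = ½mv² = ½×16×27² = 5832.0 J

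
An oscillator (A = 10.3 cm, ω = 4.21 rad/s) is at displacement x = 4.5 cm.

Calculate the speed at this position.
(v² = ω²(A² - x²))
v = ω√(A² − x²) = 4.21×√(0.103² − 0.045²) = 0.3901 m/s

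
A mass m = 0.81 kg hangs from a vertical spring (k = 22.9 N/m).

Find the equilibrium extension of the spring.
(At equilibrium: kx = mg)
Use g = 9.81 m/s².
x_eq = mg/k = 0.81×9.81/22.9 = 0.347 m = 34.7 cm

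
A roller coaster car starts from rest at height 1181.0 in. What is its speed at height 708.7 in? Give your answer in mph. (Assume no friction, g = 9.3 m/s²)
mgh₁ = ½mv₂² + mgh₂ → v₂ = √(2g(h₁−h₂)) = √(2×9.3×(30−18)) = 14.94 m/s = 33.41 mph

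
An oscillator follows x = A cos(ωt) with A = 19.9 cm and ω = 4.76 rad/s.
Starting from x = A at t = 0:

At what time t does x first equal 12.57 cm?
cos(ωt) = x/A = 12.57/19.9 = 0.6317
ωt = arccos(0.6317) = 0.8871 rad
t = 0.8871/4.76 = 0.1864 s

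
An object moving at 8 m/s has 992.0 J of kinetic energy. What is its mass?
KE = ½mv² → m = 2KE/v² = 2×992.0/8² = 31.0 kg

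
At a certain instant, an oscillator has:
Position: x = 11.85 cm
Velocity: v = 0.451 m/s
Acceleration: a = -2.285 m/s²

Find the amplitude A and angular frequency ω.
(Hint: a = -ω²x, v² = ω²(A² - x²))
a = −ω²x → ω = √(|a|/x) = √(2.285/0.1185) = 4.391 rad/s
v² = ω²(A² − x²) → A = √(x² + v²/ω²) = √(0.1185² + 0.451²/4.391²) = 0.1568 m = 15.68 cm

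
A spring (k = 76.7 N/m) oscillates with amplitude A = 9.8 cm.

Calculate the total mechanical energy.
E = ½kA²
E = ½kA² = ½×76.7×(0.098)² = 0.3683 J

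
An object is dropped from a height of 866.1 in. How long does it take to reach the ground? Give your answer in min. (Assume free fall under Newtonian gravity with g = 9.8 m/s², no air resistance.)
t = √(2h/g) (with unit conversion) = 0.03531 min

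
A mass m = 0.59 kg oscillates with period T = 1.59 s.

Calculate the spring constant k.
T = 2π√(m/k) → k = m(2π/T)² = 0.59×(2π/1.59)² = 9.213 N/m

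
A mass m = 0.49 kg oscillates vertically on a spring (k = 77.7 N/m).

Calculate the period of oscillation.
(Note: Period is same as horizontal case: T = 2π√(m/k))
T = 2π√(m/k) = 2π√(0.49/77.7) = 0.499 s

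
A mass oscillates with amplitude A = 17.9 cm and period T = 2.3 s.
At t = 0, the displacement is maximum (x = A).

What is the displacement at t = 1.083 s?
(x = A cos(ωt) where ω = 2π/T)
ω = 2π/T = 2π/2.3 = 2.732 rad/s
x = A cos(ωt) = 17.9×cos(2.732×1.083) = -17.6 cm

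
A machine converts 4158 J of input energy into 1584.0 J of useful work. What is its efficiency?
η = W_out/W_in = 1584.0/4158 = 0.381 = 38.1%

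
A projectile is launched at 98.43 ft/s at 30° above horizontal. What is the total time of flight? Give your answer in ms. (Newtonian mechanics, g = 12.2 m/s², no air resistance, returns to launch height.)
T = 2v₀sin(θ)/g (with unit conversion) = 2459.0 ms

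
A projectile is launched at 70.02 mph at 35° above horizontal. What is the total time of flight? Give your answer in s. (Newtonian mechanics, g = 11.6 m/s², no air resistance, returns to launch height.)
T = 2v₀sin(θ)/g (with unit conversion) = 3.096 s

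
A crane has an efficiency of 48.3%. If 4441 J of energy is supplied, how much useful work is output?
W_out = η × W_in = 0.483 × 4441 = 2145.0 J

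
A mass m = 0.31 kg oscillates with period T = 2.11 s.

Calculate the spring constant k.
T = 2π√(m/k) → k = m(2π/T)² = 0.31×(2π/2.11)² = 2.749 N/m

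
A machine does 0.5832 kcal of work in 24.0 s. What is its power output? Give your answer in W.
P = W/t = 2440 J / 24 s = 101.7 W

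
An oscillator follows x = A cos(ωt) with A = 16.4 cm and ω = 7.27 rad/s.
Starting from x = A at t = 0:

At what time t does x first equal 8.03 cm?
cos(ωt) = x/A = 8.03/16.4 = 0.4896
ωt = arccos(0.4896) = 1.059 rad
t = 1.059/7.27 = 0.1457 s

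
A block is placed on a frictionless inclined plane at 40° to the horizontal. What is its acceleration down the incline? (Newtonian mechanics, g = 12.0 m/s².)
a = g sin(θ) = 12.0 × sin(40°) = 12.0 × 0.6428 = 7.71 m/s²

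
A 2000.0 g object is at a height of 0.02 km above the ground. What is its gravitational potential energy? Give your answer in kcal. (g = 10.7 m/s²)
PE = mgh = 2 kg × 10.7 m/s² × 20 m = 428 J = 0.1023 kcal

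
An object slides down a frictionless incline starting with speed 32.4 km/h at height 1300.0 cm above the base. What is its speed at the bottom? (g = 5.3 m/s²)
½mv₀² + mgh = ½mv² → v = √(v₀² + 2gh) = √(9² + 2×5.3×13) = 14.79 m/s = 53.25 km/h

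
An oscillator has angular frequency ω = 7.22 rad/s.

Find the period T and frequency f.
T = 2π/ω = 2π/7.22 = 0.8702 s; f = ω/2π = 1.149 Hz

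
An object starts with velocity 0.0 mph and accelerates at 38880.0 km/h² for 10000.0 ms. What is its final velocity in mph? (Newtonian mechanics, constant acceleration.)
v = v₀ + at (with unit conversion) = 67.11 mph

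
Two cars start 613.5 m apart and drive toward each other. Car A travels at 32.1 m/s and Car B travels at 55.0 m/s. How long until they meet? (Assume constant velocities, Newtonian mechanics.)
Combined speed: v_combined = 32.1 + 55.0 = 87.1 m/s
Time to meet: t = d/87.1 = 613.5/87.1 = 7.04 s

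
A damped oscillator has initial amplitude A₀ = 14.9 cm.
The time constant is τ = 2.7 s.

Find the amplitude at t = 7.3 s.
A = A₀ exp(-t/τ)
A = A₀ exp(−t/τ) = 14.9×exp(−7.3/2.7) = 0.9977 cm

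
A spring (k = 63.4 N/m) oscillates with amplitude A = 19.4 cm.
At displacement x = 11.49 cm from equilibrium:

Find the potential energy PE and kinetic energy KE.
E_total = ½kA² = ½×63.4×(0.194)² = 1.193 J
PE = ½kx² = ½×63.4×(0.1149)² = 0.4185 J
KE = E_total − PE = 0.7746 J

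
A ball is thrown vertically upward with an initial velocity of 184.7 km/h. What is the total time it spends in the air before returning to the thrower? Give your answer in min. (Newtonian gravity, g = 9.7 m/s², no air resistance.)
t_total = 2v₀/g (with unit conversion) = 0.1763 min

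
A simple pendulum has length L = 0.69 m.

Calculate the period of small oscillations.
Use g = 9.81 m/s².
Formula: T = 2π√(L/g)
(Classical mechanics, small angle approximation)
T = 2π√(L/g) = 2π√(0.69/9.81) = 1.666 s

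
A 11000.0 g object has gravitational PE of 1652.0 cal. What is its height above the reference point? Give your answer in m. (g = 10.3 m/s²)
PE = mgh → h = PE/(mg) = 6912 J / (11 kg × 10.3 m/s²) = 61.01 m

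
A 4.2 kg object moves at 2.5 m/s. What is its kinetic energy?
KE = ½mv² = ½×4.2×2.5² = 13.125 J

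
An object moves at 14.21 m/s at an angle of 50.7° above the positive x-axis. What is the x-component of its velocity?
vₓ = v cos(θ) = 14.21 × cos(50.7°) = 9.0 m/s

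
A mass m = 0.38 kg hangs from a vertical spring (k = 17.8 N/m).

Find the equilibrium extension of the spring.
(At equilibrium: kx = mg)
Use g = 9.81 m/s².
x_eq = mg/k = 0.38×9.81/17.8 = 0.2094 m = 20.94 cm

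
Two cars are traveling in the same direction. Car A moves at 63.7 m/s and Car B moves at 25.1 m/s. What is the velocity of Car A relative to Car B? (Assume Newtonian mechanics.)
v_rel = v_A - v_B = 63.7 - 25.1 = 38.6 m/s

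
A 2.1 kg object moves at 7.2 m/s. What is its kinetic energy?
KE = ½mv² = ½×2.1×7.2² = 54.432 J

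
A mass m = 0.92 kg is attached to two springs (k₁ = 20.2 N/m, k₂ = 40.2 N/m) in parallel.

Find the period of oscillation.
k_eq = k₁+k₂ = 60.4 N/m
T = 2π√(m/k_eq) = 2π√(0.92/60.4) = 0.7755 s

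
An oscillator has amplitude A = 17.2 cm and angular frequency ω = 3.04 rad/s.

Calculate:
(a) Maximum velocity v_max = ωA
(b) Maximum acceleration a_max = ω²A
v_max = ωA = 3.04×0.172 = 0.5229 m/s
a_max = ω²A = 3.04²×0.172 = 1.59 m/s²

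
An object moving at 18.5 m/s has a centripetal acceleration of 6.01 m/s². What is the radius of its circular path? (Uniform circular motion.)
r = v²/a_c = 18.5²/6.01 = 56.95 m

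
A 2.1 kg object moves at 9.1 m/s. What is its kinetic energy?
KE = ½mv² = ½×2.1×9.1² = 86.9505 J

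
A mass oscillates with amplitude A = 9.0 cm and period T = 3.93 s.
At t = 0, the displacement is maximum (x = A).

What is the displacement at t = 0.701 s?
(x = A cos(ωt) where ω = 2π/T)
ω = 2π/T = 2π/3.93 = 1.599 rad/s
x = A cos(ωt) = 9.0×cos(1.599×0.701) = 3.915 cm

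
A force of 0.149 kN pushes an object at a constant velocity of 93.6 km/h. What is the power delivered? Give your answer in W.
P = Fv = 149 N × 26 m/s = 3874 W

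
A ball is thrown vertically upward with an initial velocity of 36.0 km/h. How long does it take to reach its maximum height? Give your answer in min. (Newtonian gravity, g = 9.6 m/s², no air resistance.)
t_up = v₀/g (with unit conversion) = 0.01736 min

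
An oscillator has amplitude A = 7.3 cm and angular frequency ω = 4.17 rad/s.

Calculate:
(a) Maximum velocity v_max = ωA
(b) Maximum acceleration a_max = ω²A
v_max = ωA = 4.17×0.073 = 0.3044 m/s
a_max = ω²A = 4.17²×0.073 = 1.269 m/s²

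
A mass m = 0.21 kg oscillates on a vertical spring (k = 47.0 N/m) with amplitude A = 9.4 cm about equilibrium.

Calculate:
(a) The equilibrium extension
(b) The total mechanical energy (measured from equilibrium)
x_eq = mg/k = 0.21×9.81/47.0 = 0.04383 m = 4.383 cm
E = ½kA² = ½×47.0×(0.094)² = 0.2076 J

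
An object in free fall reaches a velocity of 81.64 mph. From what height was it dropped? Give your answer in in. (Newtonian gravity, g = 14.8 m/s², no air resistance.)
h = v²/(2g) (with unit conversion) = 1772.0 in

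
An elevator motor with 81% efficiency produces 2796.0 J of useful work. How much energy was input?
W_in = W_out/η = 2796.0/0.81 = 3451.9 J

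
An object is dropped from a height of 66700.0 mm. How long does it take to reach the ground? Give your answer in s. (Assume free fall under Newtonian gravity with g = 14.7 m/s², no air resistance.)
t = √(2h/g) (with unit conversion) = 3.012 s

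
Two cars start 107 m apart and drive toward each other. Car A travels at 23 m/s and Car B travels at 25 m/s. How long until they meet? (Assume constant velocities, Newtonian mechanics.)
Combined speed: v_combined = 23 + 25 = 48 m/s
Time to meet: t = d/48 = 107/48 = 2.23 s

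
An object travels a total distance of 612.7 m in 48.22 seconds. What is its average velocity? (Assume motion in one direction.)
v_avg = Δd / Δt = 612.7 / 48.22 = 12.71 m/s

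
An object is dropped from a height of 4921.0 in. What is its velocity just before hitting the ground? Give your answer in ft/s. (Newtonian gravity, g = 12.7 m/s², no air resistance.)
v = √(2gh) (with unit conversion) = 184.9 ft/s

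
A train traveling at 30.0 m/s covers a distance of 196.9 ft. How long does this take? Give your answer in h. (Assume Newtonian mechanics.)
t = d/v (with unit conversion) = 0.0005557 h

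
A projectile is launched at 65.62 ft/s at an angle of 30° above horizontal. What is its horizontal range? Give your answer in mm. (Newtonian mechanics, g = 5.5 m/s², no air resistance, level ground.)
R = v₀² sin(2θ) / g (with unit conversion) = 62990.0 mm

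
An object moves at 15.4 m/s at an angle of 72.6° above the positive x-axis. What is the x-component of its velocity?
vₓ = v cos(θ) = 15.4 × cos(72.6°) = 4.61 m/s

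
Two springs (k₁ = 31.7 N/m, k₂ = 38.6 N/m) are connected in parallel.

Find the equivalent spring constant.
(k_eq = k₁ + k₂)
k_eq = k₁ + k₂ = 31.7 + 38.6 = 70.3 N/m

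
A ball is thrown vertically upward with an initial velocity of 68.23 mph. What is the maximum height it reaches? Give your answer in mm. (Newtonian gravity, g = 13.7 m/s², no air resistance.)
h_max = v₀²/(2g) (with unit conversion) = 33950.0 mm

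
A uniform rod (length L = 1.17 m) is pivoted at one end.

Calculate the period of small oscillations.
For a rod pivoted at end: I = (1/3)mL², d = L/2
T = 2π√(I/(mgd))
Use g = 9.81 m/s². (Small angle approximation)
I/m = (1/3)L² = 0.4563 m²; d = L/2 = 0.585 m
T = 2π√(I/(mgd)) = 2π√(0.4563/(9.81×0.585)) = 1.772 s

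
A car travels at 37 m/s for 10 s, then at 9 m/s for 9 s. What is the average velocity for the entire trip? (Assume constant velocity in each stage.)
d₁ = v₁t₁ = 37 × 10 = 370 m
d₂ = v₂t₂ = 9 × 9 = 81 m
d_total = 451 m, t_total = 19 s
v_avg = d_total/t_total = 451/19 = 23.74 m/s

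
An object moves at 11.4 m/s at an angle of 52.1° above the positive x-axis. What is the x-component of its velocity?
vₓ = v cos(θ) = 11.4 × cos(52.1°) = 7.0 m/s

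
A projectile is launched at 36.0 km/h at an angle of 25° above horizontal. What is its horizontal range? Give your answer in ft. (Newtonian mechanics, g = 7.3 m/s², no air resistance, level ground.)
R = v₀² sin(2θ) / g (with unit conversion) = 34.43 ft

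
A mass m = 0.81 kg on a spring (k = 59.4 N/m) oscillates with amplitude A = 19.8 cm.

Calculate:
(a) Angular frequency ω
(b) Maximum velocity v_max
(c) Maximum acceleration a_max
ω = √(k/m) = √(59.4/0.81) = 8.563 rad/s
v_max = ωA = 8.563×0.198 = 1.696 m/s
a_max = ω²A = 8.563²×0.198 = 14.52 m/s²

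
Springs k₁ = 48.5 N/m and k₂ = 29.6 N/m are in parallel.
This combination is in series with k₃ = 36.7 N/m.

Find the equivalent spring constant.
k₁₂ = k₁ + k₂ = 78.1 N/m (parallel)
1/k_eq = 1/k₁₂ + 1/k₃ → k_eq = 24.97 N/m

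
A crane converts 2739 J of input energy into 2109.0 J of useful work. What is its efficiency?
η = W_out/W_in = 2109.0/2739 = 0.77 = 77.0%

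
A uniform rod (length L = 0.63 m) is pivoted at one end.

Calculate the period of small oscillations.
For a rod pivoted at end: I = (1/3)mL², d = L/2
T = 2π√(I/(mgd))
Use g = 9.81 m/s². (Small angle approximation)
I/m = (1/3)L² = 0.1323 m²; d = L/2 = 0.315 m
T = 2π√(I/(mgd)) = 2π√(0.1323/(9.81×0.315)) = 1.3 s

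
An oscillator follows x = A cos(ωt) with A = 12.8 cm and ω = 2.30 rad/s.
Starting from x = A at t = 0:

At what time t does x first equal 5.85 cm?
cos(ωt) = x/A = 5.85/12.8 = 0.457
ωt = arccos(0.457) = 1.096 rad
t = 1.096/2.3 = 0.4766 s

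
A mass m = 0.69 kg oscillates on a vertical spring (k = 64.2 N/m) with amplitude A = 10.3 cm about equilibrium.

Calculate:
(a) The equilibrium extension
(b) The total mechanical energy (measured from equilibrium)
x_eq = mg/k = 0.69×9.81/64.2 = 0.1054 m = 10.54 cm
E = ½kA² = ½×64.2×(0.103)² = 0.3405 J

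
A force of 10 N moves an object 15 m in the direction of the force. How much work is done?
W = Fd = 10×15 = 150.0 J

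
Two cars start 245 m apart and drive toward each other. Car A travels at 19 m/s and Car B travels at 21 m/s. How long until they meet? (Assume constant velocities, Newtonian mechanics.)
Combined speed: v_combined = 19 + 21 = 40 m/s
Time to meet: t = d/40 = 245/40 = 6.12 s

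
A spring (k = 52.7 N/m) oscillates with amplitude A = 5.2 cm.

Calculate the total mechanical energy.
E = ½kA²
E = ½kA² = ½×52.7×(0.052)² = 0.07125 J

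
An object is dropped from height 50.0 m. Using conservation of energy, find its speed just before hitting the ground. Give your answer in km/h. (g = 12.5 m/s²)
mgh = ½mv² → v = √(2gh) = √(2×12.5×50) = 35.36 m/s = 127.3 km/h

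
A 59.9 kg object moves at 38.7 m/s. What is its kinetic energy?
KE = ½mv² = ½×59.9×38.7² = 44855.82 J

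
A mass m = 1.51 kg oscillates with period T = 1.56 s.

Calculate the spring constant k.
T = 2π√(m/k) → k = m(2π/T)² = 1.51×(2π/1.56)² = 24.5 N/m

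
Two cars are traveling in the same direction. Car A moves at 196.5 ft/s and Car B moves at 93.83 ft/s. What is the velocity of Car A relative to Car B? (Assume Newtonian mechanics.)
v_rel = v_A - v_B = 196.5 - 93.83 = 102.7 ft/s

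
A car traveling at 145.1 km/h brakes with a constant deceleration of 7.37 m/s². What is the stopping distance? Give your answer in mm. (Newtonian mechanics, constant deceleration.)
d = v₀² / (2a) (with unit conversion) = 110200.0 mm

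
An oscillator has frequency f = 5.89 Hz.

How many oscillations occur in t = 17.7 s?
n = f×t = 5.89×17.7 = 104.3 oscillations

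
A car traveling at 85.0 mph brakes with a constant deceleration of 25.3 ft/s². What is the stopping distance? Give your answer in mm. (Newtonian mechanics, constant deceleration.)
d = v₀² / (2a) (with unit conversion) = 93620.0 mm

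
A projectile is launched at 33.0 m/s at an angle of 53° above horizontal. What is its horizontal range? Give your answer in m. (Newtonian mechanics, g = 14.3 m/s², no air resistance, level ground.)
R = v₀² sin(2θ) / g = 73.2 m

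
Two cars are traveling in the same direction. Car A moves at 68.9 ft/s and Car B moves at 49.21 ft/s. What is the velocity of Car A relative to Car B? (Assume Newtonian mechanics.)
v_rel = v_A - v_B = 68.9 - 49.21 = 19.69 ft/s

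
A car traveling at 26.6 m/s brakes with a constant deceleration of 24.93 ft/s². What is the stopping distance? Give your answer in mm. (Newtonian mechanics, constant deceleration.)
d = v₀² / (2a) (with unit conversion) = 46560.0 mm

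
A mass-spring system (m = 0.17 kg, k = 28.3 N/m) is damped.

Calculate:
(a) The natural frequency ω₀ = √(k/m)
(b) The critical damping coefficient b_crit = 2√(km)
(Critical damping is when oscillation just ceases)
ω₀ = √(k/m) = √(28.3/0.17) = 12.9 rad/s
b_crit = 2√(km) = 2√(28.3×0.17) = 4.387 kg/s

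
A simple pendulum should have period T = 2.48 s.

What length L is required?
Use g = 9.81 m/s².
T = 2π√(L/g) → L = g(T/2π)² = 9.81×(2.48/2π)² = 1.528 m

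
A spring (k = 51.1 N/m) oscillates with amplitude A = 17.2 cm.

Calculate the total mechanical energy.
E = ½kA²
E = ½kA² = ½×51.1×(0.172)² = 0.7559 J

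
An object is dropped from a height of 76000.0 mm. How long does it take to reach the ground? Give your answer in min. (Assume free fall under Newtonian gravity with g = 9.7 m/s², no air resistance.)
t = √(2h/g) (with unit conversion) = 0.06598 min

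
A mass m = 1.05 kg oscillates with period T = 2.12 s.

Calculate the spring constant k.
T = 2π√(m/k) → k = m(2π/T)² = 1.05×(2π/2.12)² = 9.223 N/m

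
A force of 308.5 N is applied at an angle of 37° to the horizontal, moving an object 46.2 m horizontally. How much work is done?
W = Fd cosθ = 308.5×46.2×cos(37°) = 11383.0 J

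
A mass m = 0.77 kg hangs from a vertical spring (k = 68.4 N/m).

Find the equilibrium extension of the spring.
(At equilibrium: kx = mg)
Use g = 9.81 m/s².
x_eq = mg/k = 0.77×9.81/68.4 = 0.1104 m = 11.04 cm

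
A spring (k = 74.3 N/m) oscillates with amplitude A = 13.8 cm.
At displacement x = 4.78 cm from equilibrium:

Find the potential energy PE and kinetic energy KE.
E_total = ½kA² = ½×74.3×(0.138)² = 0.7075 J
PE = ½kx² = ½×74.3×(0.0478)² = 0.08488 J
KE = E_total − PE = 0.6226 J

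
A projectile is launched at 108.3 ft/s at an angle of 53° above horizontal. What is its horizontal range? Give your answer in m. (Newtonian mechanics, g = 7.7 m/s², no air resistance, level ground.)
R = v₀² sin(2θ) / g (with unit conversion) = 136.0 m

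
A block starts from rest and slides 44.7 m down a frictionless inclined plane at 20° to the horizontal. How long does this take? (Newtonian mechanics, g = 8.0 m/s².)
a = g sin(θ) = 8.0 × sin(20°) = 2.74 m/s²
t = √(2d/a) = √(2 × 44.7 / 2.74) = 5.72 s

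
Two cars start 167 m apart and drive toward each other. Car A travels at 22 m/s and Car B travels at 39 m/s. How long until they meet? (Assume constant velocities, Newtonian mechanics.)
Combined speed: v_combined = 22 + 39 = 61 m/s
Time to meet: t = d/61 = 167/61 = 2.74 s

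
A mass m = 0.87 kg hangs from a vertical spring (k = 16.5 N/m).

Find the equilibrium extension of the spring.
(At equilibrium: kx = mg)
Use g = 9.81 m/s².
x_eq = mg/k = 0.87×9.81/16.5 = 0.5173 m = 51.73 cm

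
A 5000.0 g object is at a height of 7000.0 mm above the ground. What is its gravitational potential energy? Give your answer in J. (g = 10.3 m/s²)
PE = mgh = 5 kg × 10.3 m/s² × 7 m = 360.5 J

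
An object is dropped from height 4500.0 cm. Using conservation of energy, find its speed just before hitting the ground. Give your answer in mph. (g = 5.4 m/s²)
mgh = ½mv² → v = √(2gh) = √(2×5.4×45) = 22.05 m/s = 49.31 mph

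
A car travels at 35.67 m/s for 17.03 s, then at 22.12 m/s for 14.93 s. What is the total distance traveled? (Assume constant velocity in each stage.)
d₁ = v₁t₁ = 35.67 × 17.03 = 607.46 m
d₂ = v₂t₂ = 22.12 × 14.93 = 330.252 m
d_total = 607.46 + 330.252 = 937.71 m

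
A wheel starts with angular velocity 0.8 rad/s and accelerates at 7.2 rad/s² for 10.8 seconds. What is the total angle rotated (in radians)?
θ = ω₀t + ½αt² = 0.8×10.8 + ½×7.2×10.8² = 428.54 rad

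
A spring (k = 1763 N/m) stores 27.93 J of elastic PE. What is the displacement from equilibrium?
PE = ½kx² → x = √(2PE/k) = √(2×27.93/1763) = 0.178 m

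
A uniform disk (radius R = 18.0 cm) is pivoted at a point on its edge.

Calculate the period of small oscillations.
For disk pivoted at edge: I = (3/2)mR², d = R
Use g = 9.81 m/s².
I/m = (3/2)R² = 0.0486 m²; d = R = 0.18 m
T = 2π√((3/2)R²/(gR)) = 2π√(3R/(2g)) = 1.042 s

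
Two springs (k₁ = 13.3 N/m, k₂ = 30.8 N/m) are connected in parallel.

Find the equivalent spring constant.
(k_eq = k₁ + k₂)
k_eq = k₁ + k₂ = 13.3 + 30.8 = 44.1 N/m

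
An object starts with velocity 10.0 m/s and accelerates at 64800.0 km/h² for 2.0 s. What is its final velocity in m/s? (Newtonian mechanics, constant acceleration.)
v = v₀ + at (with unit conversion) = 20.0 m/s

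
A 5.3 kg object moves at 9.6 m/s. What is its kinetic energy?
KE = ½mv² = ½×5.3×9.6² = 244.224 J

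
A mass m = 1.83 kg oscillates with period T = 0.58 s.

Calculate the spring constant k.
T = 2π√(m/k) → k = m(2π/T)² = 1.83×(2π/0.58)² = 214.8 N/m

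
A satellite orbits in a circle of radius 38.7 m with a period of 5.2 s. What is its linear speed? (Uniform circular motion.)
v = 2πr/T = 2π×38.7/5.2 = 46.76 m/s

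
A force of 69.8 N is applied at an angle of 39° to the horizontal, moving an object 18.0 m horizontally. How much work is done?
W = Fd cosθ = 69.8×18.0×cos(39°) = 976.41 J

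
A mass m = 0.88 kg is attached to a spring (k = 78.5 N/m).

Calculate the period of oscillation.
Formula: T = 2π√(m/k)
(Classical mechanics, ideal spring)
T = 2π√(m/k) = 2π√(0.88/78.5) = 0.6653 s; f = 1/T = 1.503 Hz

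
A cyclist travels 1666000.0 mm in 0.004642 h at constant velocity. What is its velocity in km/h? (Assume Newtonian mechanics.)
v = d/t (with unit conversion) = 358.9 km/h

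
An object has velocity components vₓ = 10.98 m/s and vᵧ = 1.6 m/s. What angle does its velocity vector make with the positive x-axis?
θ = arctan(vᵧ/vₓ) = arctan(1.6/10.98) = 8.29°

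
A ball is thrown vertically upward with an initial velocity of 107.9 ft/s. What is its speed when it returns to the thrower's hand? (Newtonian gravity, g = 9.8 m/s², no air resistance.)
By conservation of energy, the ball returns at the same speed = 107.9 ft/s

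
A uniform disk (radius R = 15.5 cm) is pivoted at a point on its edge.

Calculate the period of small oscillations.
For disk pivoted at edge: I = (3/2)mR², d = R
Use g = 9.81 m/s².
I/m = (3/2)R² = 0.03604 m²; d = R = 0.155 m
T = 2π√((3/2)R²/(gR)) = 2π√(3R/(2g)) = 0.9673 s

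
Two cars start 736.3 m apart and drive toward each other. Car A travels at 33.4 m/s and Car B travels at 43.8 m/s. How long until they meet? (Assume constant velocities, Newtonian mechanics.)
Combined speed: v_combined = 33.4 + 43.8 = 77.2 m/s
Time to meet: t = d/77.2 = 736.3/77.2 = 9.54 s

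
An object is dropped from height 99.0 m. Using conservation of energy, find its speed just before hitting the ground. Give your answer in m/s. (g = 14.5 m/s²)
mgh = ½mv² → v = √(2gh) = √(2×14.5×99) = 53.58 m/s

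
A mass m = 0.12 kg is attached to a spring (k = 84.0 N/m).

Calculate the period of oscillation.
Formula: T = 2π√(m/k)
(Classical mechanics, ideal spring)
T = 2π√(m/k) = 2π√(0.12/84.0) = 0.2375 s; f = 1/T = 4.211 Hz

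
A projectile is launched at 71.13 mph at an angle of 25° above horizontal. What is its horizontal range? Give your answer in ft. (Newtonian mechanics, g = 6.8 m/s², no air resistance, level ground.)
R = v₀² sin(2θ) / g (with unit conversion) = 373.7 ft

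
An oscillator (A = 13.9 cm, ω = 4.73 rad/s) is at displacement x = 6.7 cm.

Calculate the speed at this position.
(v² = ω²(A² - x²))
v = ω√(A² − x²) = 4.73×√(0.139² − 0.067²) = 0.5761 m/s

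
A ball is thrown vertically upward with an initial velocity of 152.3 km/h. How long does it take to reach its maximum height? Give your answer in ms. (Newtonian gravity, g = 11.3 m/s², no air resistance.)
t_up = v₀/g (with unit conversion) = 3744.0 ms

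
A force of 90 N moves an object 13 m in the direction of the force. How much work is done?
W = Fd = 90×13 = 1170.0 J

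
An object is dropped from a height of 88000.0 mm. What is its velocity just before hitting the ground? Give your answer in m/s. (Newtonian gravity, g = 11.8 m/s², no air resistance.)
v = √(2gh) (with unit conversion) = 45.57 m/s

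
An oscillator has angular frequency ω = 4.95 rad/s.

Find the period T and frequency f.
T = 2π/ω = 2π/4.95 = 1.269 s; f = ω/2π = 0.7878 Hz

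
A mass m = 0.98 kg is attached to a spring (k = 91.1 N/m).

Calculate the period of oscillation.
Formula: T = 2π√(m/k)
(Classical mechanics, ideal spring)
T = 2π√(m/k) = 2π√(0.98/91.1) = 0.6517 s; f = 1/T = 1.534 Hz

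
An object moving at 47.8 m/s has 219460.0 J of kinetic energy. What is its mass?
KE = ½mv² → m = 2KE/v² = 2×219460.0/47.8² = 192.1 kg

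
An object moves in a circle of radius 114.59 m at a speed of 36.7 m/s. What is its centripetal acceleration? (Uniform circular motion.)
a_c = v²/r = 36.7²/114.59 = 1346.89/114.59 = 11.75 m/s²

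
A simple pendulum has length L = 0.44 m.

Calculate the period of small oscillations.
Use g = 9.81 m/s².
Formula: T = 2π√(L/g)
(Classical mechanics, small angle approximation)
T = 2π√(L/g) = 2π√(0.44/9.81) = 1.331 s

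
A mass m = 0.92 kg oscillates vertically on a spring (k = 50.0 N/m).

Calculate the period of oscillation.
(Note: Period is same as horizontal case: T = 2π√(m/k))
T = 2π√(m/k) = 2π√(0.92/50.0) = 0.8523 s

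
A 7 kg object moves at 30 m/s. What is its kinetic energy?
KE = ½mv² = ½×7×30² = 3150.0 J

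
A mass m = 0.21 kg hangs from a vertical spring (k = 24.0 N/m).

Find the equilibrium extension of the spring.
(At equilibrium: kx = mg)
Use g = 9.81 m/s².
x_eq = mg/k = 0.21×9.81/24.0 = 0.08584 m = 8.584 cm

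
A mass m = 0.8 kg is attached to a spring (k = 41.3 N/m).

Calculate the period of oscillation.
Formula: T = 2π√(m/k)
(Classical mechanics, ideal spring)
T = 2π√(m/k) = 2π√(0.8/41.3) = 0.8745 s; f = 1/T = 1.144 Hz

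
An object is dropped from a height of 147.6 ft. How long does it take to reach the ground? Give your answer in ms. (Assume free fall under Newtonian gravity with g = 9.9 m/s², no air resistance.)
t = √(2h/g) (with unit conversion) = 3015.0 ms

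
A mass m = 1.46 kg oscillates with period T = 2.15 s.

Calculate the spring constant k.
T = 2π√(m/k) → k = m(2π/T)² = 1.46×(2π/2.15)² = 12.47 N/m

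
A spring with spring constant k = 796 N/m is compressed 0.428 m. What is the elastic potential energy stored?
PE = ½kx² = ½×796×0.428² = 72.91 J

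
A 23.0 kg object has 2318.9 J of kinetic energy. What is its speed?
KE = ½mv² → v = √(2KE/m) = √(2×2318.9/23.0) = 14.2 m/s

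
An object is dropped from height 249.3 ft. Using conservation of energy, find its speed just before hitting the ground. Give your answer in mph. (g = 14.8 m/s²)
mgh = ½mv² → v = √(2gh) = √(2×14.8×75.99) = 47.43 m/s = 106.1 mph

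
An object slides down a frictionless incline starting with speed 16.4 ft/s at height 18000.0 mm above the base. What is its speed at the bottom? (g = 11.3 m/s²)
½mv₀² + mgh = ½mv² → v = √(v₀² + 2gh) = √(4.999² + 2×11.3×18) = 20.78 m/s = 68.17 ft/s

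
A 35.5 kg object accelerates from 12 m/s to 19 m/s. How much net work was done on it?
W_net = ΔKE = ½m(v₂² − v₁²) = ½×35.5×(19² − 12²) = 3851.75 J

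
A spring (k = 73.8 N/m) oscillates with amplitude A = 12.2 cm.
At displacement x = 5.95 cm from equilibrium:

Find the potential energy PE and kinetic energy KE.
E_total = ½kA² = ½×73.8×(0.122)² = 0.5492 J
PE = ½kx² = ½×73.8×(0.0595)² = 0.1306 J
KE = E_total − PE = 0.4186 J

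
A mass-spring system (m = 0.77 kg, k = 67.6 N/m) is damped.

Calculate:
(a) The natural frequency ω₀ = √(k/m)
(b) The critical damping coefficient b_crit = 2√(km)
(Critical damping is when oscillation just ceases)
ω₀ = √(k/m) = √(67.6/0.77) = 9.37 rad/s
b_crit = 2√(km) = 2√(67.6×0.77) = 14.43 kg/s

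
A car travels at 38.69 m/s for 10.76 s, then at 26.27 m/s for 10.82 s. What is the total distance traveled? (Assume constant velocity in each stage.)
d₁ = v₁t₁ = 38.69 × 10.76 = 416.304 m
d₂ = v₂t₂ = 26.27 × 10.82 = 284.241 m
d_total = 416.304 + 284.241 = 700.55 m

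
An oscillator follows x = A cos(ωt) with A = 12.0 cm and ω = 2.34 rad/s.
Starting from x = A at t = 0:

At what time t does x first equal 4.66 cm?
cos(ωt) = x/A = 4.66/12.0 = 0.3883
ωt = arccos(0.3883) = 1.172 rad
t = 1.172/2.34 = 0.5008 s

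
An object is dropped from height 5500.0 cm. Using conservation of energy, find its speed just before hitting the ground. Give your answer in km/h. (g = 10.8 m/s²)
mgh = ½mv² → v = √(2gh) = √(2×10.8×55) = 34.47 m/s = 124.1 km/h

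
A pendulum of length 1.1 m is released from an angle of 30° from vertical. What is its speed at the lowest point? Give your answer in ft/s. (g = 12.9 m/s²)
h = L(1 − cosθ) = 1.1×(1 − cos30°) = 0.1474 m
v = √(2gh) = √(2×12.9×0.1474) = 1.95 m/s = 6.397 ft/s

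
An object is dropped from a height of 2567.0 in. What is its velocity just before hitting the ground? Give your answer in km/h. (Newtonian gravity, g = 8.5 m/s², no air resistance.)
v = √(2gh) (with unit conversion) = 119.9 km/h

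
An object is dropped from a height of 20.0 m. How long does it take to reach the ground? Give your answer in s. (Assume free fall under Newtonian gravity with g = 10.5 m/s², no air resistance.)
t = √(2h/g) = 1.952 s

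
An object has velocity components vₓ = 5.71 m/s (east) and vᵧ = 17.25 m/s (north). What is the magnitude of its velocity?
|v| = √(vₓ² + vᵧ²) = √(5.71² + 17.25²) = √(330.167) = 18.17 m/s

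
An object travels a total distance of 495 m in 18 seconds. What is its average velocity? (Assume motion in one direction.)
v_avg = Δd / Δt = 495 / 18 = 27.5 m/s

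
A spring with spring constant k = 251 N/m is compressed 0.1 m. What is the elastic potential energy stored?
PE = ½kx² = ½×251×0.1² = 1.255 J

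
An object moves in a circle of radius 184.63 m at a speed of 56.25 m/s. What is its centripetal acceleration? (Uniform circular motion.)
a_c = v²/r = 56.25²/184.63 = 3164.06/184.63 = 17.14 m/s²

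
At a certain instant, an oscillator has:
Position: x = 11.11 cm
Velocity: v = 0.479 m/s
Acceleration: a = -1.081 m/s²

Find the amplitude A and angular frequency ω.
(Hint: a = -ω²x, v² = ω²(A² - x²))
a = −ω²x → ω = √(|a|/x) = √(1.081/0.1111) = 3.119 rad/s
v² = ω²(A² − x²) → A = √(x² + v²/ω²) = √(0.1111² + 0.479²/3.119²) = 0.1895 m = 18.95 cm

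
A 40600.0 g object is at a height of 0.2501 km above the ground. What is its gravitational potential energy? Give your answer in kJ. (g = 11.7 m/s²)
PE = mgh = 40.6 kg × 11.7 m/s² × 250.1 m = 1.188e+05 J = 118.8 kJ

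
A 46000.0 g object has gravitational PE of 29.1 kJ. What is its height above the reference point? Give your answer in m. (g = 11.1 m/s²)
PE = mgh → h = PE/(mg) = 2.91e+04 J / (46 kg × 11.1 m/s²) = 56.99 m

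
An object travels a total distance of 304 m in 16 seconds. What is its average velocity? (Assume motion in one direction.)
v_avg = Δd / Δt = 304 / 16 = 19.0 m/s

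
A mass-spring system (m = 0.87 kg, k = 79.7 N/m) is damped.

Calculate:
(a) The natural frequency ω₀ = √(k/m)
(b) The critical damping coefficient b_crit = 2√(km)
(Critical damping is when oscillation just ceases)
ω₀ = √(k/m) = √(79.7/0.87) = 9.571 rad/s
b_crit = 2√(km) = 2√(79.7×0.87) = 16.65 kg/s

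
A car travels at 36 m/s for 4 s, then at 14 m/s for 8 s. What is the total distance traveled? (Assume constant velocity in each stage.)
d₁ = v₁t₁ = 36 × 4 = 144 m
d₂ = v₂t₂ = 14 × 8 = 112 m
d_total = 144 + 112 = 256 m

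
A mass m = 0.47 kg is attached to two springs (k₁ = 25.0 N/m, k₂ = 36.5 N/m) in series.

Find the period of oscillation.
k_eq = k₁k₂/(k₁+k₂) = 14.84 N/m
T = 2π√(m/k_eq) = 2π√(0.47/14.84) = 1.118 s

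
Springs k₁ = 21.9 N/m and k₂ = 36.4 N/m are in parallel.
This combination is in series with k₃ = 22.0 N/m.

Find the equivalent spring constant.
k₁₂ = k₁ + k₂ = 58.3 N/m (parallel)
1/k_eq = 1/k₁₂ + 1/k₃ → k_eq = 15.97 N/m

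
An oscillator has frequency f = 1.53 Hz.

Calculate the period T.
T = 1/f = 1/1.53 = 0.6536 s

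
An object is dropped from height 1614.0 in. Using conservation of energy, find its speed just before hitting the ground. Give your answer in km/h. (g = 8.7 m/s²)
mgh = ½mv² → v = √(2gh) = √(2×8.7×41) = 26.71 m/s = 96.15 km/h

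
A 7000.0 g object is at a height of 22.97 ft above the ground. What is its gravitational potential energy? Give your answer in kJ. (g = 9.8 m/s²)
PE = mgh = 7 kg × 9.8 m/s² × 7.001 m = 480.3 J = 0.4803 kJ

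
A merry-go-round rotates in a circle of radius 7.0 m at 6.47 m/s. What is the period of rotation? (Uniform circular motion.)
T = 2πr/v = 2π×7.0/6.47 = 6.8 s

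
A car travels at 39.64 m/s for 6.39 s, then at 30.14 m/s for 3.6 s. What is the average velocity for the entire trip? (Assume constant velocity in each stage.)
d₁ = v₁t₁ = 39.64 × 6.39 = 253.3 m
d₂ = v₂t₂ = 30.14 × 3.6 = 108.504 m
d_total = 361.8 m, t_total = 9.99 s
v_avg = d_total/t_total = 361.8/9.99 = 36.22 m/s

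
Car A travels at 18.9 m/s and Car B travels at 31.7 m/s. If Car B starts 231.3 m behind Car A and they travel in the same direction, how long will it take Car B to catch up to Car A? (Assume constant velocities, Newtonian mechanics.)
Relative speed: v_rel = 31.7 - 18.9 = 12.8 m/s
Time to catch: t = d₀/v_rel = 231.3/12.8 = 18.07 s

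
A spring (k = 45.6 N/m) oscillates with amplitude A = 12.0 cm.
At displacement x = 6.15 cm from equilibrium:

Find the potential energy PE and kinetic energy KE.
E_total = ½kA² = ½×45.6×(0.12)² = 0.3283 J
PE = ½kx² = ½×45.6×(0.0615)² = 0.08624 J
KE = E_total − PE = 0.2421 J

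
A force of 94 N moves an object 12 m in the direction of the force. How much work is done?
W = Fd = 94×12 = 1128.0 J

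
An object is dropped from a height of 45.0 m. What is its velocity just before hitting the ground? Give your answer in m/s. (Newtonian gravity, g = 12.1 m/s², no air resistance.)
v = √(2gh) = 33.0 m/s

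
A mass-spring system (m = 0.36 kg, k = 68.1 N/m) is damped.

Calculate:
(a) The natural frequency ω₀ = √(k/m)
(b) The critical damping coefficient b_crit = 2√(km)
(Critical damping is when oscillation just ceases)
ω₀ = √(k/m) = √(68.1/0.36) = 13.75 rad/s
b_crit = 2√(km) = 2√(68.1×0.36) = 9.903 kg/s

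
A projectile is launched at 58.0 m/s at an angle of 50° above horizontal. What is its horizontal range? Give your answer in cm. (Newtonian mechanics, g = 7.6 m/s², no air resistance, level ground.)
R = v₀² sin(2θ) / g (with unit conversion) = 43590.0 cm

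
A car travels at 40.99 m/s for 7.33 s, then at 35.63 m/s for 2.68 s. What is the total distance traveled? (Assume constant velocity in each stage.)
d₁ = v₁t₁ = 40.99 × 7.33 = 300.457 m
d₂ = v₂t₂ = 35.63 × 2.68 = 95.4884 m
d_total = 300.457 + 95.4884 = 395.95 m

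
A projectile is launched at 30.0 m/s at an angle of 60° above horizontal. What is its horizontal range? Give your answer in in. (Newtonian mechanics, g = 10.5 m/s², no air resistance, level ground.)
R = v₀² sin(2θ) / g (with unit conversion) = 2922.0 in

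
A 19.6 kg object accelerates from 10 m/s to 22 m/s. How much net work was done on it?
W_net = ΔKE = ½m(v₂² − v₁²) = ½×19.6×(22² − 10²) = 3763.2 J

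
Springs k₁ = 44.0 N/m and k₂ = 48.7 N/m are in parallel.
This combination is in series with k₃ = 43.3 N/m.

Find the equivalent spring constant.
k₁₂ = k₁ + k₂ = 92.7 N/m (parallel)
1/k_eq = 1/k₁₂ + 1/k₃ → k_eq = 29.51 N/m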